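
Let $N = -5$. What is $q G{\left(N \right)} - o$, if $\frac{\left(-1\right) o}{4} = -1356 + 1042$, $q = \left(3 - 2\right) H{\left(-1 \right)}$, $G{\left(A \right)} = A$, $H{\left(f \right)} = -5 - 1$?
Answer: $-1226$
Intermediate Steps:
$H{\left(f \right)} = -6$ ($H{\left(f \right)} = -5 - 1 = -6$)
$q = -6$ ($q = \left(3 - 2\right) \left(-6\right) = 1 \left(-6\right) = -6$)
$o = 1256$ ($o = - 4 \left(-1356 + 1042\right) = \left(-4\right) \left(-314\right) = 1256$)
$q G{\left(N \right)} - o = \left(-6\right) \left(-5\right) - 1256 = 30 - 1256 = -1226$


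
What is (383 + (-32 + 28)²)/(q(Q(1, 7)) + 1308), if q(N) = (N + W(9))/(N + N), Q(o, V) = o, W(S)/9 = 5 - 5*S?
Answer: 798/2257 ≈ 0.35357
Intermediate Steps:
W(S) = 45 - 45*S (W(S) = 9*(5 - 5*S) = 45 - 45*S)
q(N) = (-360 + N)/(2*N) (q(N) = (N + (45 - 45*9))/(N + N) = (N + (45 - 405))/((2*N)) = (N - 360)*(1/(2*N)) = (-360 + N)*(1/(2*N)) = (-360 + N)/(2*N))
(383 + (-32 + 28)²)/(q(Q(1, 7)) + 1308) = (383 + (-32 + 28)²)/((½)*(-360 + 1)/1 + 1308) = (383 + (-4)²)/((½)*1*(-359) + 1308) = (383 + 16)/(-359/2 + 1308) = 399/(2257/2) = 399*(2/2257) = 798/2257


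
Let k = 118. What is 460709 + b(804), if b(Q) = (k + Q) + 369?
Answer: 462000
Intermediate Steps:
b(Q) = 487 + Q (b(Q) = (118 + Q) + 369 = 487 + Q)
460709 + b(804) = 460709 + (487 + 804) = 460709 + 1291 = 462000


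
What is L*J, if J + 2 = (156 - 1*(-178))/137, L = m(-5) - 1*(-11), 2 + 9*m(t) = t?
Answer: 1840/411 ≈ 4.4769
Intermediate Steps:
m(t) = -2/9 + t/9
L = 92/9 (L = (-2/9 + (⅑)*(-5)) - 1*(-11) = (-2/9 - 5/9) + 11 = -7/9 + 11 = 92/9 ≈ 10.222)
J = 60/137 (J = -2 + (156 - 1*(-178))/137 = -2 + (156 + 178)*(1/137) = -2 + 334*(1/137) = -2 + 334/137 = 60/137 ≈ 0.43796)
L*J = (92/9)*(60/137) = 1840/411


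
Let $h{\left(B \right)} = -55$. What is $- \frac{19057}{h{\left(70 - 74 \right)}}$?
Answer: $\frac{19057}{55} \approx 346.49$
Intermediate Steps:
$- \frac{19057}{h{\left(70 - 74 \right)}} = - \frac{19057}{-55} = \left(-19057\right) \left(- \frac{1}{55}\right) = \frac{19057}{55}$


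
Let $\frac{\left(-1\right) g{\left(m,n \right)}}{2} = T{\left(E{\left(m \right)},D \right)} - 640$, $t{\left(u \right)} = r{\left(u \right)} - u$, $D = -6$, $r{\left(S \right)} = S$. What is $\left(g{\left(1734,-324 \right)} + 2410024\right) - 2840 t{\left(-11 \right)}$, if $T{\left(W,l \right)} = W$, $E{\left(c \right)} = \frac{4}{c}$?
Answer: $\frac{2090600564}{867} \approx 2.4113 \cdot 10^{6}$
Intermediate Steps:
$t{\left(u \right)} = 0$ ($t{\left(u \right)} = u - u = 0$)
$g{\left(m,n \right)} = 1280 - \frac{8}{m}$ ($g{\left(m,n \right)} = - 2 \left(\frac{4}{m} - 640\right) = - 2 \left(-640 + \frac{4}{m}\right) = 1280 - \frac{8}{m}$)
$\left(g{\left(1734,-324 \right)} + 2410024\right) - 2840 t{\left(-11 \right)} = \left(\left(1280 - \frac{8}{1734}\right) + 2410024\right) - 0 = \left(\left(1280 - \frac{4}{867}\right) + 2410024\right) + 0 = \left(\frac{1109756}{867} + 2410024\right) + 0 = \frac{2090600564}{867} + 0 = \frac{2090600564}{867}$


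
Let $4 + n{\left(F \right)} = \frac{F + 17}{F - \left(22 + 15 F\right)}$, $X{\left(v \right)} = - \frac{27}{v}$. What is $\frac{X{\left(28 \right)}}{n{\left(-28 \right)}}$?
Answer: $\frac{1665}{6958} \approx 0.23929$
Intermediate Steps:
$n{\left(F \right)} = -4 + \frac{17 + F}{-22 - 14 F}$ ($n{\left(F \right)} = -4 + \frac{F + 17}{F - \left(22 + 15 F\right)} = -4 + \frac{17 + F}{F - \left(22 + 15 F\right)} = -4 + \frac{17 + F}{-22 - 14 F}$)
$\frac{X{\left(28 \right)}}{n{\left(-28 \right)}} = \frac{\left(-27\right) \frac{1}{28}}{\frac{3}{2} \frac{1}{11 + 7 \left(-28\right)} \left(-35 - -532\right)} = \frac{\left(-27\right) \frac{1}{28}}{\frac{3}{2} \frac{1}{11 - 196} \left(-35 + 532\right)} = - \frac{27}{28 \cdot \frac{3}{2} \frac{1}{-185} \cdot 497} = - \frac{27}{28 \cdot \frac{3}{2} \left(- \frac{1}{185}\right) 497} = - \frac{27}{28 \left(- \frac{1491}{370}\right)} = \left(- \frac{27}{28}\right) \left(- \frac{370}{1491}\right) = \frac{1665}{6958}$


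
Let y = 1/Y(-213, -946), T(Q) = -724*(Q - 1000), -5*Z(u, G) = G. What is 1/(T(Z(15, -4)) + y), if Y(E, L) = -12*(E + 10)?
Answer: 12180/8811265349 ≈ 1.3823e-6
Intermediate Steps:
Y(E, L) = -120 - 12*E (Y(E, L) = -12*(10 + E) = -120 - 12*E)
Z(u, G) = -G/5
T(Q) = 724000 - 724*Q (T(Q) = -724*(-1000 + Q) = 724000 - 724*Q)
y = 1/2436 (y = 1/(-120 - 12*(-213)) = 1/(-120 + 2556) = 1/2436 ≈ 0.00041051)
1/(T(Z(15, -4)) + y) = 1/((724000 - (-724)*(-4)/5) + 1/2436) = 1/((724000 - 724*4/5) + 1/2436) = 1/((724000 - 2896/5) + 1/2436) = 1/(3617104/5 + 1/2436) = 1/(8811265349/12180) = 12180/8811265349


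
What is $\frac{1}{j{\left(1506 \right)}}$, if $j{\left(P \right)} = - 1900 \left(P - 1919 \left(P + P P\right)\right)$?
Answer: $\frac{1}{8274974224800} \approx 1.2085 \cdot 10^{-13}$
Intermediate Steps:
$j{\left(P \right)} = 3644200 P + 3646100 P^{2}$ ($j{\left(P \right)} = - 1900 \left(P - 1919 \left(P + P^{2}\right)\right) = - 1900 \left(P - \left(1919 P + 1919 P^{2}\right)\right) = - 1900 \left(- 1919 P^{2} - 1918 P\right) = 3644200 P + 3646100 P^{2}$)
$\frac{1}{j{\left(1506 \right)}} = \frac{1}{1900 \cdot 1506 \left(1918 + 1919 \cdot 1506\right)} = \frac{1}{1900 \cdot 1506 \left(1918 + 2890014\right)} = \frac{1}{1900 \cdot 1506 \cdot 2891932} = \frac{1}{8274974224800}$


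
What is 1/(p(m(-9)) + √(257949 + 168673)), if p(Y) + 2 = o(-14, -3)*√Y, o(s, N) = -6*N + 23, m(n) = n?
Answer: 1/(-2 + √426622 + 123*I) ≈ 0.0014828 - 0.00028009*I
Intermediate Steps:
o(s, N) = 23 - 6*N
p(Y) = -2 + 41*√Y (p(Y) = -2 + (23 - 6*(-3))*√Y = -2 + (23 + 18)*√Y = -2 + 41*√Y)
1/(p(m(-9)) + √(257949 + 168673)) = 1/((-2 + 41*√(-9)) + √(257949 + 168673)) = 1/((-2 + 41*(3*I)) + √426622) = 1/((-2 + 123*I) + √426622) = 1/(-2 + √426622 + 123*I)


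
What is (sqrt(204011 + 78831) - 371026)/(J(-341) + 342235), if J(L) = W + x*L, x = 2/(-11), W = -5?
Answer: -185513/171146 + sqrt(282842)/342292 ≈ -1.0824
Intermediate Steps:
x = -2/11 (x = 2*(-1/11) = -2/11 ≈ -0.18182)
J(L) = -5 - 2*L/11
(sqrt(204011 + 78831) - 371026)/(J(-341) + 342235) = (sqrt(204011 + 78831) - 371026)/((-5 - 2/11*(-341)) + 342235) = (sqrt(282842) - 371026)/((-5 + 62) + 342235) = (-371026 + sqrt(282842))/(57 + 342235) = (-371026 + sqrt(282842))/342292 = (-371026 + sqrt(282842))*(1/342292) = -185513/171146 + sqrt(282842)/342292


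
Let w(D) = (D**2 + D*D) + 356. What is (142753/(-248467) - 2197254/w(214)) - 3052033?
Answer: -34863719205818545/11423021858 ≈ -3.0521e+6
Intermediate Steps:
w(D) = 356 + 2*D**2 (w(D) = (D**2 + D**2) + 356 = 2*D**2 + 356 = 356 + 2*D**2)
(142753/(-248467) - 2197254/w(214)) - 3052033 = (142753/(-248467) - 2197254/(356 + 2*214**2)) - 3052033 = (142753*(-1/248467) - 2197254/(356 + 2*45796)) - 3052033 = (-142753/248467 - 2197254/(356 + 91592)) - 3052033 = (-142753/248467 - 2197254/91948) - 3052033 = (-142753/248467 - 2197254*1/91948) - 3052033 = (-142753/248467 - 1098627/45974) - 3052033 = -279535481231/11423021858 - 3052033 = -34863719205818545/11423021858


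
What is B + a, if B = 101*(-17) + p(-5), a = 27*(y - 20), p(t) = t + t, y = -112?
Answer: -5291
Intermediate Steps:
p(t) = 2*t
a = -3564 (a = 27*(-112 - 20) = 27*(-132) = -3564)
B = -1727 (B = 101*(-17) + 2*(-5) = -1717 - 10 = -1727)
B + a = -1727 - 3564 = -5291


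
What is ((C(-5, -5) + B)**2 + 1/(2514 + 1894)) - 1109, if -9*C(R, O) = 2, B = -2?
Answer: -394202951/357048 ≈ -1104.1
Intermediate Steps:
C(R, O) = -2/9 (C(R, O) = -1/9*2 = -2/9)
((C(-5, -5) + B)**2 + 1/(2514 + 1894)) - 1109 = ((-2/9 - 2)**2 + 1/(2514 + 1894)) - 1109 = ((-20/9)**2 + 1/4408) - 1109 = (400/81 + 1/4408) - 1109 = 1763281/357048 - 1109 = -394202951/357048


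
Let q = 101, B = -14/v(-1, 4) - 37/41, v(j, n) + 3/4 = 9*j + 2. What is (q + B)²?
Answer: 16775430400/1615441 ≈ 10384.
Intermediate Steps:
v(j, n) = 5/4 + 9*j (v(j, n) = -¾ + (9*j + 2) = -¾ + (2 + 9*j) = 5/4 + 9*j)
B = 1149/1271 (B = -14/(5/4 + 9*(-1)) - 37/41 = -14/(5/4 - 9) - 37*1/41 = -14/(-31/4) - 37/41 = -14*(-4/31) - 37/41 = 56/31 - 37/41 = 1149/1271 ≈ 0.90401)
(q + B)² = (101 + 1149/1271)² = (129520/1271)² = 16775430400/1615441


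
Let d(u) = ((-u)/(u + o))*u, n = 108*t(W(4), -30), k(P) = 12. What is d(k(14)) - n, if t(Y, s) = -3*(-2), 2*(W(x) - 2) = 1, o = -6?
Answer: -672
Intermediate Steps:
W(x) = 5/2 (W(x) = 2 + (½)*1 = 2 + ½ = 5/2)
t(Y, s) = 6
n = 648 (n = 108*6 = 648)
d(u) = -u²/(-6 + u) (d(u) = ((-u)/(u - 6))*u = ((-u)/(-6 + u))*u = (-u/(-6 + u))*u = -u²/(-6 + u))
d(k(14)) - n = -1*12²/(-6 + 12) - 1*648 = -1*144/6 - 648 = -1*144*⅙ - 648 = -24 - 648 = -672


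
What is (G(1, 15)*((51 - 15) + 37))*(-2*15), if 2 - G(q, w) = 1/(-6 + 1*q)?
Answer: -4818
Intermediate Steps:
G(q, w) = 2 - 1/(-6 + q) (G(q, w) = 2 - 1/(-6 + 1*q) = 2 - 1/(-6 + q))
(G(1, 15)*((51 - 15) + 37))*(-2*15) = (((-13 + 2*1)/(-6 + 1))*((51 - 15) + 37))*(-2*15) = (((-13 + 2)/(-5))*(36 + 37))*(-30) = (-⅕*(-11)*73)*(-30) = ((11/5)*73)*(-30) = (803/5)*(-30) = -4818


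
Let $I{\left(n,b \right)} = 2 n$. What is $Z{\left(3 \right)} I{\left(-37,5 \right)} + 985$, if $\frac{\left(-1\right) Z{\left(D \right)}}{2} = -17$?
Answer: $-1531$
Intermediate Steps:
$Z{\left(D \right)} = 34$ ($Z{\left(D \right)} = \left(-2\right) \left(-17\right) = 34$)
$Z{\left(3 \right)} I{\left(-37,5 \right)} + 985 = 34 \cdot 2 \left(-37\right) + 985 = 34 \left(-74\right) + 985 = -2516 + 985 = -1531$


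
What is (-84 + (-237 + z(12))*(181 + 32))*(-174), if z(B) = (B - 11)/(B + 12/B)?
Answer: 114340968/13 ≈ 8.7955e+6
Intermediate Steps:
z(B) = (-11 + B)/(B + 12/B)
(-84 + (-237 + z(12))*(181 + 32))*(-174) = (-84 + (-237 + 12*(-11 + 12)/(12 + 12²))*(181 + 32))*(-174) = (-84 + (-237 + 12*1/(12 + 144))*213)*(-174) = (-84 + (-237 + 12*1/156)*213)*(-174) = (-84 + (-237 + 12*(1/156)*1)*213)*(-174) = (-84 + (-237 + 1/13)*213)*(-174) = (-84 - 3080/13*213)*(-174) = (-84 - 656040/13)*(-174) = -657132/13*(-174) = 114340968/13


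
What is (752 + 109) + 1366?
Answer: 2227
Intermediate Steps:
(752 + 109) + 1366 = 861 + 1366 = 2227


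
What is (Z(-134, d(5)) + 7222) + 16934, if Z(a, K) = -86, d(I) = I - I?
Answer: 24070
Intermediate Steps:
d(I) = 0
(Z(-134, d(5)) + 7222) + 16934 = (-86 + 7222) + 16934 = 7136 + 16934 = 24070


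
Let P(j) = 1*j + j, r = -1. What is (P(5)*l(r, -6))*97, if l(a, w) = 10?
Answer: 9700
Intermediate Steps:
P(j) = 2*j (P(j) = j + j = 2*j)
(P(5)*l(r, -6))*97 = ((2*5)*10)*97 = (10*10)*97 = 100*97 = 9700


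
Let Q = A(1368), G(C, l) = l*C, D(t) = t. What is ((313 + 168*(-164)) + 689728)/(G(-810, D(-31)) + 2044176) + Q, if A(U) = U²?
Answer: 3872512145753/2069286 ≈ 1.8714e+6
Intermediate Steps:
G(C, l) = C*l
Q = 1871424 (Q = 1368² = 1871424)
((313 + 168*(-164)) + 689728)/(G(-810, D(-31)) + 2044176) + Q = ((313 + 168*(-164)) + 689728)/(-810*(-31) + 2044176) + 1871424 = ((313 - 27552) + 689728)/(25110 + 2044176) + 1871424 = (-27239 + 689728)/2069286 + 1871424 = 662489*(1/2069286) + 1871424 = 662489/2069286 + 1871424 = 3872512145753/2069286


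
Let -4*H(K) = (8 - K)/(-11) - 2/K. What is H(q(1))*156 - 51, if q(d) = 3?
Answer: -80/11 ≈ -7.2727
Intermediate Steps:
H(K) = 2/11 + 1/(2*K) - K/44 (H(K) = -((8 - K)/(-11) - 2/K)/4 = -((8 - K)*(-1/11) - 2/K)/4 = -((-8/11 + K/11) - 2/K)/4 = -(-8/11 - 2/K + K/11)/4 = 2/11 + 1/(2*K) - K/44)
H(q(1))*156 - 51 = ((1/44)*(22 - 1*3*(-8 + 3))/3)*156 - 51 = ((1/44)*(1/3)*(22 - 1*3*(-5)))*156 - 51 = ((1/44)*(1/3)*(22 + 15))*156 - 51 = ((1/44)*(1/3)*37)*156 - 51 = (37/132)*156 - 51 = 481/11 - 51 = -80/11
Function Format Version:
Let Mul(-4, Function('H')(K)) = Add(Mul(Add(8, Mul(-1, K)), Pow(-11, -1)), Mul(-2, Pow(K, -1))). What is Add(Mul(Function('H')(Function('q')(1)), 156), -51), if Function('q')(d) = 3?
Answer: Rational(-80, 11) ≈ -7.2727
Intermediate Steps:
Function('H')(K) = Add(Rational(2, 11), Mul(Rational(1, 2), Pow(K, -1)), Mul(Rational(-1, 44), K)) (Function('H')(K) = Mul(Rational(-1, 4), Add(Mul(Add(8, Mul(-1, K)), Pow(-11, -1)), Mul(-2, Pow(K, -1)))) = Mul(Rational(-1, 4), Add(Mul(Add(8, Mul(-1, K)), Rational(-1, 11)), Mul(-2, Pow(K, -1)))) = Mul(Rational(-1, 4), Add(Add(Rational(-8, 11), Mul(Rational(1, 11), K)), Mul(-2, Pow(K, -1)))) = Mul(Rational(-1, 4), Add(Rational(-8, 11), Mul(-2, Pow(K, -1)), Mul(Rational(1, 11), K))) = Add(Rational(2, 11), Mul(Rational(1, 2), Pow(K, -1)), Mul(Rational(-1, 44), K)))
Add(Mul(Function('H')(Function('q')(1)), 156), -51) = Add(Mul(Mul(Rational(1, 44), Pow(3, -1), Add(22, Mul(-1, 3, Add(-8, 3)))), 156), -51) = Add(Mul(Mul(Rational(1, 44), Rational(1, 3), Add(22, Mul(-1, 3, -5))), 156), -51) = Add(Mul(Mul(Rational(1, 44), Rational(1, 3), Add(22, 15)), 156), -51) = Add(Mul(Mul(Rational(1, 44), Rational(1, 3), 37), 156), -51) = Add(Mul(Rational(37, 132), 156), -51) = Add(Rational(481, 11), -51) = Rational(-80, 11)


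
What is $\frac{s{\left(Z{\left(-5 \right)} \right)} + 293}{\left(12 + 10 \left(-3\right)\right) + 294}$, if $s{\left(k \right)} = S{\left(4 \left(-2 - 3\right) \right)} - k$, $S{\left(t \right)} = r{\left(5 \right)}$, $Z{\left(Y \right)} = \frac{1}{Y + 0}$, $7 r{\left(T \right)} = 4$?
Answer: $\frac{5141}{4830} \approx 1.0644$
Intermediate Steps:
$r{\left(T \right)} = \frac{4}{7}$ ($r{\left(T \right)} = \frac{1}{7} \cdot 4 = \frac{4}{7}$)
$Z{\left(Y \right)} = \frac{1}{Y}$
$S{\left(t \right)} = \frac{4}{7}$
$s{\left(k \right)} = \frac{4}{7} - k$
$\frac{s{\left(Z{\left(-5 \right)} \right)} + 293}{\left(12 + 10 \left(-3\right)\right) + 294} = \frac{\left(\frac{4}{7} - \frac{1}{-5}\right) + 293}{\left(12 + 10 \left(-3\right)\right) + 294} = \frac{\left(\frac{4}{7} - - \frac{1}{5}\right) + 293}{\left(12 - 30\right) + 294} = \frac{\left(\frac{4}{7} + \frac{1}{5}\right) + 293}{-18 + 294} = \frac{\frac{27}{35} + 293}{276} = \frac{10282}{35} \cdot \frac{1}{276} = \frac{5141}{4830}$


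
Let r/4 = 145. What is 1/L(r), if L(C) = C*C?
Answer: 1/336400 ≈ 2.9727e-6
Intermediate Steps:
r = 580 (r = 4*145 = 580)
L(C) = C**2
1/L(r) = 1/(580**2) = 1/336400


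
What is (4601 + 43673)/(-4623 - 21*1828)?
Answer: -48274/43011 ≈ -1.1224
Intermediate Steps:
(4601 + 43673)/(-4623 - 21*1828) = 48274/(-4623 - 38388) = 48274/(-43011) = 48274*(-1/43011) = -48274/43011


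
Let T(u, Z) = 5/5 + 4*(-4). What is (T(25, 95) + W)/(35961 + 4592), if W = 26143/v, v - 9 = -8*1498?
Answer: -205768/485622175 ≈ -0.00042372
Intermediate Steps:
v = -11975 (v = 9 - 8*1498 = 9 - 11984 = -11975)
W = -26143/11975 (W = 26143/(-11975) = 26143*(-1/11975) = -26143/11975 ≈ -2.1831)
T(u, Z) = -15 (T(u, Z) = 5*(⅕) - 16 = 1 - 16 = -15)
(T(25, 95) + W)/(35961 + 4592) = (-15 - 26143/11975)/(35961 + 4592) = -205768/11975/40553 = -205768/11975*1/40553 = -205768/485622175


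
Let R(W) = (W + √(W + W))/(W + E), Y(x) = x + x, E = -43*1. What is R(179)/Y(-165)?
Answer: -179/44880 - √358/44880 ≈ -0.0044100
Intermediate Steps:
E = -43
Y(x) = 2*x
R(W) = (W + √2*√W)/(-43 + W) (R(W) = (W + √(W + W))/(W - 43) = (W + √(2*W))/(-43 + W) = (W + √2*√W)/(-43 + W))
R(179)/Y(-165) = ((179 + √2*√179)/(-43 + 179))/((2*(-165))) = ((179 + √358)/136)/(-330) = ((179 + √358)/136)*(-1/330) = (179/136 + √358/136)*(-1/330) = -179/44880 - √358/44880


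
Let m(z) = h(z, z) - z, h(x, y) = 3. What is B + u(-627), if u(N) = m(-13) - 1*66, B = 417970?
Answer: 417920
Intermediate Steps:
m(z) = 3 - z
u(N) = -50 (u(N) = (3 - 1*(-13)) - 1*66 = (3 + 13) - 66 = 16 - 66 = -50)
B + u(-627) = 417970 - 50 = 417920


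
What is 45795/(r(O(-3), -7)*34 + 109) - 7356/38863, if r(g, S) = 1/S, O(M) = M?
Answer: 4150918357/9443709 ≈ 439.54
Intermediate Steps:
45795/(r(O(-3), -7)*34 + 109) - 7356/38863 = 45795/(34/(-7) + 109) - 7356/38863 = 45795/(-1/7*34 + 109) - 7356*1/38863 = 45795/(-34/7 + 109) - 7356/38863 = 45795/(729/7) - 7356/38863 = 45795*(7/729) - 7356/38863 = 106855/243 - 7356/38863 = 4150918357/9443709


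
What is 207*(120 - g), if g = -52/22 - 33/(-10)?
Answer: 2711079/110 ≈ 24646.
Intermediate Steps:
g = 103/110 (g = -52*1/22 - 33*(-1/10) = -26/11 + 33/10 = 103/110 ≈ 0.93636)
207*(120 - g) = 207*(120 - 1*103/110) = 207*(120 - 103/110) = 207*(13097/110) = 2711079/110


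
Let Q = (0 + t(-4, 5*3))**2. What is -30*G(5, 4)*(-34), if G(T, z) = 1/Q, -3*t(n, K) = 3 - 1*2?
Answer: 9180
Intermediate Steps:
t(n, K) = -1/3 (t(n, K) = -(3 - 1*2)/3 = -(3 - 2)/3 = -1/3*1 = -1/3)
Q = 1/9 (Q = (0 - 1/3)**2 = (-1/3)**2 = 1/9 ≈ 0.11111)
G(T, z) = 9 (G(T, z) = 1/(1/9) = 9)
-30*G(5, 4)*(-34) = -30*9*(-34) = -270*(-34) = 9180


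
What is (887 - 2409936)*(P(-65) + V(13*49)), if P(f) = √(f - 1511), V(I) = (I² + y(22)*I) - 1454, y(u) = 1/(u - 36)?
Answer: -1947810069411/2 - 4818098*I*√394 ≈ -9.739e+11 - 9.5636e+7*I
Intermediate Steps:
y(u) = 1/(-36 + u)
V(I) = -1454 + I² - I/14 (V(I) = (I² + I/(-36 + 22)) - 1454 = (I² + I/(-14)) - 1454 = (I² - I/14) - 1454 = -1454 + I² - I/14)
P(f) = √(-1511 + f)
(887 - 2409936)*(P(-65) + V(13*49)) = (887 - 2409936)*(√(-1511 - 65) + (-1454 + (13*49)² - 13*49/14)) = -2409049*(√(-1576) + (-1454 + 637² - 1/14*637)) = -2409049*(2*I*√394 + (-1454 + 405769 - 91/2)) = -2409049*(2*I*√394 + 808539/2) = -2409049*(808539/2 + 2*I*√394) = -1947810069411/2 - 4818098*I*√394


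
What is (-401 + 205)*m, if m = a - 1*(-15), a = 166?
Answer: -35476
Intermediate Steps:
m = 181 (m = 166 - 1*(-15) = 166 + 15 = 181)
(-401 + 205)*m = (-401 + 205)*181 = -196*181 = -35476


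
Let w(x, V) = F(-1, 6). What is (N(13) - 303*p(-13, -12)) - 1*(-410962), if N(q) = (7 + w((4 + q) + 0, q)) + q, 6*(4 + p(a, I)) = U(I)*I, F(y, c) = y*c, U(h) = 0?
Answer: 412188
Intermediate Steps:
F(y, c) = c*y
p(a, I) = -4 (p(a, I) = -4 + (0*I)/6 = -4 + (⅙)*0 = -4 + 0 = -4)
w(x, V) = -6 (w(x, V) = 6*(-1) = -6)
N(q) = 1 + q (N(q) = (7 - 6) + q = 1 + q)
(N(13) - 303*p(-13, -12)) - 1*(-410962) = ((1 + 13) - 303*(-4)) - 1*(-410962) = (14 + 1212) + 410962 = 1226 + 410962 = 412188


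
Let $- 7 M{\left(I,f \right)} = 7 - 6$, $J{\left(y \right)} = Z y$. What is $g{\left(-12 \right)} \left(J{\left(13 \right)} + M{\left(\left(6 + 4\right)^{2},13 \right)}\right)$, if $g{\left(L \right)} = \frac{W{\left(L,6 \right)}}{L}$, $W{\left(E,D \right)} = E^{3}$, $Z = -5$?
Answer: $- \frac{65664}{7} \approx -9380.6$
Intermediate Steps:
$J{\left(y \right)} = - 5 y$
$g{\left(L \right)} = L^{2}$ ($g{\left(L \right)} = \frac{L^{3}}{L} = L^{2}$)
$M{\left(I,f \right)} = - \frac{1}{7}$ ($M{\left(I,f \right)} = - \frac{7 - 6}{7} = \left(- \frac{1}{7}\right) 1 = - \frac{1}{7}$)
$g{\left(-12 \right)} \left(J{\left(13 \right)} + M{\left(\left(6 + 4\right)^{2},13 \right)}\right) = \left(-12\right)^{2} \left(\left(-5\right) 13 - \frac{1}{7}\right) = 144 \left(-65 - \frac{1}{7}\right) = 144 \left(- \frac{456}{7}\right) = - \frac{65664}{7}$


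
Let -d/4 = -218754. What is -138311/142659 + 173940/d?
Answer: -296945159/385274406 ≈ -0.77074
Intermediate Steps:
d = 875016 (d = -4*(-218754) = 875016)
-138311/142659 + 173940/d = -138311/142659 + 173940/875016 = -138311*1/142659 + 173940*(1/875016) = -138311/142659 + 14495/72918 = -296945159/385274406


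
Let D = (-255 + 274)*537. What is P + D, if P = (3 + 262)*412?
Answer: 119383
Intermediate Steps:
D = 10203 (D = 19*537 = 10203)
P = 109180 (P = 265*412 = 109180)
P + D = 109180 + 10203 = 119383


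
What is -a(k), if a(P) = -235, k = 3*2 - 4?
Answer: 235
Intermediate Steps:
k = 2 (k = 6 - 4 = 2)
-a(k) = -1*(-235) = 235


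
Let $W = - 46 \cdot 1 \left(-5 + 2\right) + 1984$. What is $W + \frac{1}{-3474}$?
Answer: $\frac{7371827}{3474} \approx 2122.0$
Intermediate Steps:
$W = 2122$ ($W = - 46 \cdot 1 \left(-3\right) + 1984 = \left(-46\right) \left(-3\right) + 1984 = 138 + 1984 = 2122$)
$W + \frac{1}{-3474} = 2122 + \frac{1}{-3474} = 2122 - \frac{1}{3474} = \frac{7371827}{3474}$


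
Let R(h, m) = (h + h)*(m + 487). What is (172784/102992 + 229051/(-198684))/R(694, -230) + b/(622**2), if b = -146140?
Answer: -16667728344885810371/44125513402761846288 ≈ -0.37773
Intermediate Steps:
R(h, m) = 2*h*(487 + m) (R(h, m) = (2*h)*(487 + m) = 2*h*(487 + m))
(172784/102992 + 229051/(-198684))/R(694, -230) + b/(622**2) = (172784/102992 + 229051/(-198684))/((2*694*(487 - 230))) - 146140/(622**2) = (172784*(1/102992) + 229051*(-1/198684))/((2*694*257)) - 146140/386884 = (10799/6437 - 229051/198684)/356716 - 146140*1/386884 = (671187229/1278928908)*(1/356716) - 36535/96721 = 671187229/456214404346128 - 36535/96721 = -16667728344885810371/44125513402761846288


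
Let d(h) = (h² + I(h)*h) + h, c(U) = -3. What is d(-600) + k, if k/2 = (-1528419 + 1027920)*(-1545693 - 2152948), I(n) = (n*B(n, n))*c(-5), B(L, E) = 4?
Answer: 3702328283118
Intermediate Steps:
I(n) = -12*n (I(n) = (n*4)*(-3) = (4*n)*(-3) = -12*n)
k = 3702332243718 (k = 2*((-1528419 + 1027920)*(-1545693 - 2152948)) = 2*(-500499*(-3698641)) = 2*1851166121859 = 3702332243718)
d(h) = h - 11*h² (d(h) = (h² + (-12*h)*h) + h = (h² - 12*h²) + h = -11*h² + h = h - 11*h²)
d(-600) + k = -600*(1 - 11*(-600)) + 3702332243718 = -600*(1 + 6600) + 3702332243718 = -600*6601 + 3702332243718 = -3960600 + 3702332243718 = 3702328283118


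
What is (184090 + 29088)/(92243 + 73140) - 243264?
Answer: -40231516934/165383 ≈ -2.4326e+5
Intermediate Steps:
(184090 + 29088)/(92243 + 73140) - 243264 = 213178/165383 - 243264 = -40231516934/165383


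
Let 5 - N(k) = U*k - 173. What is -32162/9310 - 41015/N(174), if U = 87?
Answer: -9929387/13927760 ≈ -0.71292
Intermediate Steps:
N(k) = 178 - 87*k (N(k) = 5 - (87*k - 173) = 5 - (-173 + 87*k) = 5 + (173 - 87*k) = 178 - 87*k)
-32162/9310 - 41015/N(174) = -32162/9310 - 41015/(178 - 87*174) = -32162*1/9310 - 41015/(178 - 15138) = -16081/4655 - 41015/(-14960) = -16081/4655 - 41015*(-1/14960) = -16081/4655 + 8203/2992 = -9929387/13927760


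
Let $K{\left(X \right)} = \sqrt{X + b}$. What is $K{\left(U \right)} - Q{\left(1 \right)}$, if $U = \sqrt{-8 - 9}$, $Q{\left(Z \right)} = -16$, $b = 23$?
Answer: $16 + \sqrt{23 + i \sqrt{17}} \approx 20.815 + 0.42816 i$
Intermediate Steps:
$U = i \sqrt{17}$ ($U = \sqrt{-17} = i \sqrt{17} \approx 4.1231 i$)
$K{\left(X \right)} = \sqrt{23 + X}$ ($K{\left(X \right)} = \sqrt{X + 23} = \sqrt{23 + X}$)
$K{\left(U \right)} - Q{\left(1 \right)} = \sqrt{23 + i \sqrt{17}} - -16 = \sqrt{23 + i \sqrt{17}} + 16 = 16 + \sqrt{23 + i \sqrt{17}}$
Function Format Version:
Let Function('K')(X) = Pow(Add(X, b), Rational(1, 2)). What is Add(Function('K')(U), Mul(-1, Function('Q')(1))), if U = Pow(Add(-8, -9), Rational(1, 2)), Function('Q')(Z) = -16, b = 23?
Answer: Add(16, Pow(Add(23, Mul(I, Pow(17, Rational(1, 2)))), Rational(1, 2))) ≈ Add(20.815, Mul(0.42816, I))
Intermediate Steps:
U = Mul(I, Pow(17, Rational(1, 2))) (U = Pow(-17, Rational(1, 2)) = Mul(I, Pow(17, Rational(1, 2))) ≈ Mul(4.1231, I))
Function('K')(X) = Pow(Add(23, X), Rational(1, 2)) (Function('K')(X) = Pow(Add(X, 23), Rational(1, 2)) = Pow(Add(23, X), Rational(1, 2)))
Add(Function('K')(U), Mul(-1, Function('Q')(1))) = Add(Pow(Add(23, Mul(I, Pow(17, Rational(1, 2)))), Rational(1, 2)), Mul(-1, -16)) = Add(Pow(Add(23, Mul(I, Pow(17, Rational(1, 2)))), Rational(1, 2)), 16) = Add(16, Pow(Add(23, Mul(I, Pow(17, Rational(1, 2)))), Rational(1, 2)))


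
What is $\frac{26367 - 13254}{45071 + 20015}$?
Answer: $\frac{13113}{65086} \approx 0.20147$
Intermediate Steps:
$\frac{26367 - 13254}{45071 + 20015} = \frac{13113}{65086}$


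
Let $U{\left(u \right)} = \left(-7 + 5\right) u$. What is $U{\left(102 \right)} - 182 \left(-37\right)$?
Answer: $6530$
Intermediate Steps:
$U{\left(u \right)} = - 2 u$
$U{\left(102 \right)} - 182 \left(-37\right) = \left(-2\right) 102 - 182 \left(-37\right) = -204 - -6734 = -204 + 6734 = 6530$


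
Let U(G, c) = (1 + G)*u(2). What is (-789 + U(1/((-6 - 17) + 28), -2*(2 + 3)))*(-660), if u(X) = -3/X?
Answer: 521928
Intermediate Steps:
U(G, c) = -3/2 - 3*G/2 (U(G, c) = (1 + G)*(-3/2) = -3/2 - 3*G/2)
(-789 + U(1/((-6 - 17) + 28), -2*(2 + 3)))*(-660) = (-789 + (-3/2 - 3/(2*((-6 - 17) + 28))))*(-660) = (-789 + (-3/2 - 3/(2*(-23 + 28))))*(-660) = (-789 + (-3/2 - 3/2/5))*(-660) = (-789 + (-3/2 - 3/2*⅕))*(-660) = (-789 + (-3/2 - 3/10))*(-660) = (-789 - 9/5)*(-660) = -3954/5*(-660) = 521928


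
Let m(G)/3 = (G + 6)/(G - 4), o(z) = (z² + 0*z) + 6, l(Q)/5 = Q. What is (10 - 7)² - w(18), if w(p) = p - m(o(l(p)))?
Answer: -24291/4051 ≈ -5.9963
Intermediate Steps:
l(Q) = 5*Q
o(z) = 6 + z² (o(z) = (z² + 0) + 6 = z² + 6 = 6 + z²)
m(G) = 3*(6 + G)/(-4 + G) (m(G) = 3*((G + 6)/(G - 4)) = 3*((6 + G)/(-4 + G)) = 3*(6 + G)/(-4 + G))
w(p) = p - 3*(12 + 25*p²)/(2 + 25*p²) (w(p) = p - 3*(6 + (6 + (5*p)²))/(-4 + (6 + (5*p)²)) = p - 3*(6 + (6 + 25*p²))/(-4 + (6 + 25*p²)) = p - 3*(12 + 25*p²)/(2 + 25*p²))
(10 - 7)² - w(18) = (10 - 7)² - (-36 - 75*18² + 18*(2 + 25*18²))/(2 + 25*18²) = 3² - (-36 - 75*324 + 18*(2 + 25*324))/(2 + 25*324) = 9 - (-36 - 24300 + 18*(2 + 8100))/(2 + 8100) = 9 - (-36 - 24300 + 18*8102)/8102 = 9 - (-36 - 24300 + 145836)/8102 = 9 - 121500/8102 = 9 - 1*60750/4051 = 9 - 60750/4051 = -24291/4051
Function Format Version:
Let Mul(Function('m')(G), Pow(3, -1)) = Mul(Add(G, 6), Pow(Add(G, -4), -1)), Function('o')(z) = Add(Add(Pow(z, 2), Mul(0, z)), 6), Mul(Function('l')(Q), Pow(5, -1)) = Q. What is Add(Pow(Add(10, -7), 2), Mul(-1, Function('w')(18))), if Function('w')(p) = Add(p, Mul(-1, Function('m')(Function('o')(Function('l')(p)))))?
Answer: Rational(-24291, 4051) ≈ -5.9963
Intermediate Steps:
Function('l')(Q) = Mul(5, Q)
Function('o')(z) = Add(6, Pow(z, 2)) (Function('o')(z) = Add(Add(Pow(z, 2), 0), 6) = Add(Pow(z, 2), 6) = Add(6, Pow(z, 2)))
Function('m')(G) = Mul(3, Pow(Add(-4, G), -1), Add(6, G)) (Function('m')(G) = Mul(3, Mul(Add(G, 6), Pow(Add(G, -4), -1))) = Mul(3, Mul(Add(6, G), Pow(Add(-4, G), -1))) = Mul(3, Mul(Pow(Add(-4, G), -1), Add(6, G))) = Mul(3, Pow(Add(-4, G), -1), Add(6, G)))
Function('w')(p) = Add(p, Mul(-3, Pow(Add(2, Mul(25, Pow(p, 2))), -1), Add(12, Mul(25, Pow(p, 2))))) (Function('w')(p) = Add(p, Mul(-1, Mul(3, Pow(Add(-4, Add(6, Pow(Mul(5, p), 2))), -1), Add(6, Add(6, Pow(Mul(5, p), 2)))))) = Add(p, Mul(-1, Mul(3, Pow(Add(-4, Add(6, Mul(25, Pow(p, 2)))), -1), Add(6, Add(6, Mul(25, Pow(p, 2))))))) = Add(p, Mul(-1, Mul(3, Pow(Add(2, Mul(25, Pow(p, 2))), -1), Add(12, Mul(25, Pow(p, 2)))))) = Add(p, Mul(-3, Pow(Add(2, Mul(25, Pow(p, 2))), -1), Add(12, Mul(25, Pow(p, 2))))))
Add(Pow(Add(10, -7), 2), Mul(-1, Function('w')(18))) = Add(Pow(Add(10, -7), 2), Mul(-1, Mul(Pow(Add(2, Mul(25, Pow(18, 2))), -1), Add(-36, Mul(-75, Pow(18, 2)), Mul(18, Add(2, Mul(25, Pow(18, 2)))))))) = Add(Pow(3, 2), Mul(-1, Mul(Pow(Add(2, Mul(25, 324)), -1), Add(-36, Mul(-75, 324), Mul(18, Add(2, Mul(25, 324))))))) = Add(9, Mul(-1, Mul(Pow(Add(2, 8100), -1), Add(-36, -24300, Mul(18, Add(2, 8100)))))) = Add(9, Mul(-1, Mul(Pow(8102, -1), Add(-36, -24300, Mul(18, 8102))))) = Add(9, Mul(-1, Mul(Rational(1, 8102), Add(-36, -24300, 145836)))) = Add(9, Mul(-1, Mul(Rational(1, 8102), 121500))) = Add(9, Mul(-1, Rational(60750, 4051))) = Add(9, Rational(-60750, 4051)) = Rational(-24291, 4051)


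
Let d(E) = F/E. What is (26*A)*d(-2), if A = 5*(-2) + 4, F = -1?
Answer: -78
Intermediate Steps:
A = -6 (A = -10 + 4 = -6)
d(E) = -1/E
(26*A)*d(-2) = (26*(-6))*(-1/(-2)) = -(-156)*(-1)/2 = -156*1/2 = -78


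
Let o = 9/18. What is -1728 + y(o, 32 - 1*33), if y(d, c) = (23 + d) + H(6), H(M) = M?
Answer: -3397/2 ≈ -1698.5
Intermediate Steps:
o = 1/2 (o = 9*(1/18) = 1/2 ≈ 0.50000)
y(d, c) = 29 + d (y(d, c) = (23 + d) + 6 = 29 + d)
-1728 + y(o, 32 - 1*33) = -1728 + (29 + 1/2) = -1728 + 59/2 = -3397/2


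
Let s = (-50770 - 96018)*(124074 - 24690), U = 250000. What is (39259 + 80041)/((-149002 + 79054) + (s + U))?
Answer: -5965/729409927 ≈ -8.1778e-6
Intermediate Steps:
s = -14588378592 (s = -146788*99384 = -14588378592)
(39259 + 80041)/((-149002 + 79054) + (s + U)) = (39259 + 80041)/((-149002 + 79054) + (-14588378592 + 250000)) = 119300/(-69948 - 14588128592) = 119300/(-14588198540) = 119300*(-1/14588198540) = -5965/729409927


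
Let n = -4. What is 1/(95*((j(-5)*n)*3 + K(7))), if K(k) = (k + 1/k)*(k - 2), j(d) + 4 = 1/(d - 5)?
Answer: 7/56468 ≈ 0.00012396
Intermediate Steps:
j(d) = -4 + 1/(-5 + d) (j(d) = -4 + 1/(d - 5) = -4 + 1/(-5 + d))
K(k) = (-2 + k)*(k + 1/k) (K(k) = (k + 1/k)*(-2 + k) = (-2 + k)*(k + 1/k))
1/(95*((j(-5)*n)*3 + K(7))) = 1/(95*((((21 - 4*(-5))/(-5 - 5))*(-4))*3 + (1 + 7**2 - 2*7 - 2/7))) = 1/(95*((((21 + 20)/(-10))*(-4))*3 + (1 + 49 - 14 - 2*1/7))) = 1/(95*((-1/10*41*(-4))*3 + (1 + 49 - 14 - 2/7))) = 1/(95*(-41/10*(-4)*3 + 250/7)) = 1/(95*((82/5)*3 + 250/7)) = 1/(95*(246/5 + 250/7)) = 1/(95*(2972/35)) = 1/(56468/7) = 7/56468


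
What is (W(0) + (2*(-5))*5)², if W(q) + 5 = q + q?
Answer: 3025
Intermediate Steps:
W(q) = -5 + 2*q (W(q) = -5 + (q + q) = -5 + 2*q)
(W(0) + (2*(-5))*5)² = ((-5 + 2*0) + (2*(-5))*5)² = ((-5 + 0) - 10*5)² = (-5 - 50)² = (-55)² = 3025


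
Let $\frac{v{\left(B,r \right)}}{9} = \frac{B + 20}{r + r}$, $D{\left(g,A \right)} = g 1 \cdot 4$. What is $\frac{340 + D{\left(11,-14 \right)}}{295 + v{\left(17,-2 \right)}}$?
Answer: $\frac{1536}{847} \approx 1.8135$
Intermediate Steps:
$D{\left(g,A \right)} = 4 g$ ($D{\left(g,A \right)} = g 4 = 4 g$)
$v{\left(B,r \right)} = \frac{9 \left(20 + B\right)}{2 r}$ ($v{\left(B,r \right)} = 9 \frac{B + 20}{r + r} = 9 \frac{20 + B}{2 r} = \frac{9 \left(20 + B\right)}{2 r}$)
$\frac{340 + D{\left(11,-14 \right)}}{295 + v{\left(17,-2 \right)}} = \frac{340 + 4 \cdot 11}{295 + \frac{9 \left(20 + 17\right)}{2 \left(-2\right)}} = \frac{340 + 44}{295 + \frac{9}{2} \left(- \frac{1}{2}\right) 37} = \frac{384}{295 - \frac{333}{4}} = \frac{384}{\frac{847}{4}} = 384 \cdot \frac{4}{847} = \frac{1536}{847}$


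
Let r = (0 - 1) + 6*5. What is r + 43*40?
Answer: 1749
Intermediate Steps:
r = 29 (r = -1 + 30 = 29)
r + 43*40 = 29 + 43*40 = 29 + 1720 = 1749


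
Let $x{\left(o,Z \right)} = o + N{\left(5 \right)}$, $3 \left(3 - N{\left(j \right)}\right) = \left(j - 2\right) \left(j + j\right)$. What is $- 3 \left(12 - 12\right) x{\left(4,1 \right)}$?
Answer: $0$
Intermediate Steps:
$N{\left(j \right)} = 3 - \frac{2 j \left(-2 + j\right)}{3}$ ($N{\left(j \right)} = 3 - \frac{\left(j - 2\right) \left(j + j\right)}{3} = 3 - \frac{\left(-2 + j\right) 2 j}{3} = 3 - \frac{2 j \left(-2 + j\right)}{3}$)
$x{\left(o,Z \right)} = -7 + o$ ($x{\left(o,Z \right)} = o + \left(3 - \frac{2 \cdot 5^{2}}{3} + \frac{4}{3} \cdot 5\right) = o + \left(3 - \frac{50}{3} + \frac{20}{3}\right) = o - 7 = -7 + o$)
$- 3 \left(12 - 12\right) x{\left(4,1 \right)} = - 3 \left(12 - 12\right) \left(-7 + 4\right) = \left(-3\right) 0 \left(-3\right) = 0 \left(-3\right) = 0$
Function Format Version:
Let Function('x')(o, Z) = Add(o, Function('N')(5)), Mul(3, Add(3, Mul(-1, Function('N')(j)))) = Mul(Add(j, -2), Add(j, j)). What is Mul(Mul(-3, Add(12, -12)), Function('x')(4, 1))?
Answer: 0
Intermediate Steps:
Function('N')(j) = Add(3, Mul(Rational(-2, 3), j, Add(-2, j))) (Function('N')(j) = Add(3, Mul(Rational(-1, 3), Mul(Add(j, -2), Add(j, j)))) = Add(3, Mul(Rational(-1, 3), Mul(Add(-2, j), Mul(2, j)))) = Add(3, Mul(Rational(-1, 3), Mul(2, j, Add(-2, j)))) = Add(3, Mul(Rational(-2, 3), j, Add(-2, j))))
Function('x')(o, Z) = Add(-7, o) (Function('x')(o, Z) = Add(o, Add(3, Mul(Rational(-2, 3), Pow(5, 2)), Mul(Rational(4, 3), 5))) = Add(o, Add(3, Mul(Rational(-2, 3), 25), Rational(20, 3))) = Add(o, Add(3, Rational(-50, 3), Rational(20, 3))) = Add(o, -7) = Add(-7, o))
Mul(Mul(-3, Add(12, -12)), Function('x')(4, 1)) = Mul(Mul(-3, Add(12, -12)), Add(-7, 4)) = Mul(Mul(-3, 0), -3) = Mul(0, -3) = 0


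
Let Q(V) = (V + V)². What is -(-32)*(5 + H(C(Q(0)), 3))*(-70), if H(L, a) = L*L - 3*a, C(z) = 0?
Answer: 8960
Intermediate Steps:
Q(V) = 4*V² (Q(V) = (2*V)² = 4*V²)
H(L, a) = L² - 3*a
-(-32)*(5 + H(C(Q(0)), 3))*(-70) = -(-32)*(5 + (0² - 3*3))*(-70) = -(-32)*(5 + (0 - 9))*(-70) = -(-32)*(5 - 9)*(-70) = -(-32)*(-4)*(-70) = -16*8*(-70) = -128*(-70) = 8960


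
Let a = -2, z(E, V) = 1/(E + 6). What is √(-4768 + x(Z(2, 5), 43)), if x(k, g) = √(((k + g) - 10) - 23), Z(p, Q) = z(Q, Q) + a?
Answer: √(-576928 + 11*√979)/11 ≈ 69.03*I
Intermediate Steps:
z(E, V) = 1/(6 + E)
Z(p, Q) = -2 + 1/(6 + Q) (Z(p, Q) = 1/(6 + Q) - 2 = -2 + 1/(6 + Q))
x(k, g) = √(-33 + g + k) (x(k, g) = √(((g + k) - 10) - 23) = √((-10 + g + k) - 23) = √(-33 + g + k))
√(-4768 + x(Z(2, 5), 43)) = √(-4768 + √(-33 + 43 + (-11 - 2*5)/(6 + 5))) = √(-4768 + √(-33 + 43 + (-11 - 10)/11)) = √(-4768 + √(-33 + 43 + (1/11)*(-21))) = √(-4768 + √(-33 + 43 - 21/11)) = √(-4768 + √(89/11)) = √(-4768 + √979/11)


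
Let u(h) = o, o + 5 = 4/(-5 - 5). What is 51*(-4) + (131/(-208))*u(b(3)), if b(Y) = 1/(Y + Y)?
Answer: -208623/1040 ≈ -200.60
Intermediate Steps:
b(Y) = 1/(2*Y)
o = -27/5 (o = -5 + 4/(-5 - 5) = -5 + 4/(-10) = -5 + 4*(-1/10) = -5 - 2/5 = -27/5 ≈ -5.4000)
u(h) = -27/5
51*(-4) + (131/(-208))*u(b(3)) = 51*(-4) + (131/(-208))*(-27/5) = -204 + (131*(-1/208))*(-27/5) = -204 - 131/208*(-27/5) = -204 + 3537/1040 = -208623/1040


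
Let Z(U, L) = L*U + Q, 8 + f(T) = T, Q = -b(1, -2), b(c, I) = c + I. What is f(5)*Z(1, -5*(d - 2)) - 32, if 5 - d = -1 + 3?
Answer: -20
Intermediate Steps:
b(c, I) = I + c
d = 3 (d = 5 - (-1 + 3) = 5 - 1*2 = 5 - 2 = 3)
Q = 1 (Q = -(-2 + 1) = -1*(-1) = 1)
f(T) = -8 + T
Z(U, L) = 1 + L*U (Z(U, L) = L*U + 1 = 1 + L*U)
f(5)*Z(1, -5*(d - 2)) - 32 = (-8 + 5)*(1 - 5*(3 - 2)*1) - 32 = -3*(1 - 5*1*1) - 32 = -3*(1 - 5*1) - 32 = -3*(1 - 5) - 32 = -3*(-4) - 32 = 12 - 32 = -20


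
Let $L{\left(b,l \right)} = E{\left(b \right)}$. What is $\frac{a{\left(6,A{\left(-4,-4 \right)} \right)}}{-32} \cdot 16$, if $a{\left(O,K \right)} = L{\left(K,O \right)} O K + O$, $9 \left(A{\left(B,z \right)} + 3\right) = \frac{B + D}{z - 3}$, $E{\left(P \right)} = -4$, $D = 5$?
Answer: $- \frac{823}{21} \approx -39.19$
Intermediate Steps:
$L{\left(b,l \right)} = -4$
$A{\left(B,z \right)} = -3 + \frac{5 + B}{9 \left(-3 + z\right)}$ ($A{\left(B,z \right)} = -3 + \frac{\left(B + 5\right) \frac{1}{z - 3}}{9} = -3 + \frac{\left(5 + B\right) \frac{1}{-3 + z}}{9} = -3 + \frac{\frac{1}{-3 + z} \left(5 + B\right)}{9} = -3 + \frac{5 + B}{9 \left(-3 + z\right)}$)
$a{\left(O,K \right)} = O - 4 K O$ ($a{\left(O,K \right)} = - 4 O K + O = - 4 K O + O = O - 4 K O$)
$\frac{a{\left(6,A{\left(-4,-4 \right)} \right)}}{-32} \cdot 16 = \frac{6 \left(1 - 4 \frac{86 - 4 - -108}{9 \left(-3 - 4\right)}\right)}{-32} \cdot 16 = - \frac{6 \left(1 - 4 \frac{86 - 4 + 108}{9 \left(-7\right)}\right)}{32} \cdot 16 = - \frac{6 \left(1 - 4 \cdot \frac{1}{9} \left(- \frac{1}{7}\right) 190\right)}{32} \cdot 16 = - \frac{6 \left(1 - - \frac{760}{63}\right)}{32} \cdot 16 = - \frac{6 \left(1 + \frac{760}{63}\right)}{32} \cdot 16 = - \frac{6 \cdot \frac{823}{63}}{32} \cdot 16 = \left(- \frac{1}{32}\right) \frac{1646}{21} \cdot 16 = \left(- \frac{823}{336}\right) 16 = - \frac{823}{21}$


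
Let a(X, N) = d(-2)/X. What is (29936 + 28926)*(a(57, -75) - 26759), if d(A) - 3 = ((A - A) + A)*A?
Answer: -4725243088/3 ≈ -1.5751e+9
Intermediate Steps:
d(A) = 3 + A² (d(A) = 3 + ((A - A) + A)*A = 3 + (0 + A)*A = 3 + A*A = 3 + A²)
a(X, N) = 7/X (a(X, N) = (3 + (-2)²)/X = (3 + 4)/X = 7/X)
(29936 + 28926)*(a(57, -75) - 26759) = (29936 + 28926)*(7/57 - 26759) = 58862*(7*(1/57) - 26759) = 58862*(7/57 - 26759) = 58862*(-1525256/57) = -4725243088/3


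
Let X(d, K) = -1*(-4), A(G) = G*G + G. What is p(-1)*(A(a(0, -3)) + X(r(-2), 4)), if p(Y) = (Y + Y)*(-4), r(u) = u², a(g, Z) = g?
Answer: 32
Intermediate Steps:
A(G) = G + G² (A(G) = G² + G = G + G²)
X(d, K) = 4
p(Y) = -8*Y (p(Y) = (2*Y)*(-4) = -8*Y)
p(-1)*(A(a(0, -3)) + X(r(-2), 4)) = (-8*(-1))*(0*(1 + 0) + 4) = 8*(0*1 + 4) = 8*(0 + 4) = 8*4 = 32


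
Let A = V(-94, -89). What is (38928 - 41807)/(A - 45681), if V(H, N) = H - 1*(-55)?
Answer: 2879/45720 ≈ 0.062970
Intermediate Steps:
V(H, N) = 55 + H (V(H, N) = H + 55 = 55 + H)
A = -39 (A = 55 - 94 = -39)
(38928 - 41807)/(A - 45681) = (38928 - 41807)/(-39 - 45681) = -2879/(-45720) = -2879*(-1/45720) = 2879/45720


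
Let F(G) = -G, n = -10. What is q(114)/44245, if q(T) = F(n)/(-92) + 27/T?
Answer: 56/19335065 ≈ 2.8963e-6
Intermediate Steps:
q(T) = -5/46 + 27/T (q(T) = -1*(-10)/(-92) + 27/T = 10*(-1/92) + 27/T = -5/46 + 27/T)
q(114)/44245 = (-5/46 + 27/114)/44245 = (-5/46 + 27*(1/114))*(1/44245) = (-5/46 + 9/38)*(1/44245) = (56/437)*(1/44245) = 56/19335065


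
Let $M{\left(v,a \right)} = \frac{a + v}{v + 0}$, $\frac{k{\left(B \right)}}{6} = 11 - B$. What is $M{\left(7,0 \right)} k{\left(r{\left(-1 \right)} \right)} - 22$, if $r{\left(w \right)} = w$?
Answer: $50$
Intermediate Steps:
$k{\left(B \right)} = 66 - 6 B$ ($k{\left(B \right)} = 6 \left(11 - B\right) = 66 - 6 B$)
$M{\left(v,a \right)} = \frac{a + v}{v}$
$M{\left(7,0 \right)} k{\left(r{\left(-1 \right)} \right)} - 22 = \frac{0 + 7}{7} \left(66 - -6\right) - 22 = \frac{1}{7} \cdot 7 \left(66 + 6\right) - 22 = 1 \cdot 72 - 22 = 72 - 22 = 50$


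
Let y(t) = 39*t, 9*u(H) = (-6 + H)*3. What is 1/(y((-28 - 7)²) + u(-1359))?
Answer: 1/47320 ≈ 2.1133e-5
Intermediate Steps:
u(H) = -2 + H/3 (u(H) = ((-6 + H)*3)/9 = (-18 + 3*H)/9 = -2 + H/3)
1/(y((-28 - 7)²) + u(-1359)) = 1/(39*(-28 - 7)² + (-2 + (⅓)*(-1359))) = 1/(39*(-35)² + (-2 - 453)) = 1/(39*1225 - 455) = 1/(47775 - 455) = 1/47320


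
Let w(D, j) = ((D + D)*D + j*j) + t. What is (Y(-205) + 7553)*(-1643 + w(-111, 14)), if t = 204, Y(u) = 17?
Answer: 177130430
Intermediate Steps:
w(D, j) = 204 + j² + 2*D² (w(D, j) = ((D + D)*D + j*j) + 204 = ((2*D)*D + j²) + 204 = (2*D² + j²) + 204 = (j² + 2*D²) + 204 = 204 + j² + 2*D²)
(Y(-205) + 7553)*(-1643 + w(-111, 14)) = (17 + 7553)*(-1643 + (204 + 14² + 2*(-111)²)) = 7570*(-1643 + (204 + 196 + 2*12321)) = 7570*(-1643 + (204 + 196 + 24642)) = 7570*(-1643 + 25042) = 7570*23399 = 177130430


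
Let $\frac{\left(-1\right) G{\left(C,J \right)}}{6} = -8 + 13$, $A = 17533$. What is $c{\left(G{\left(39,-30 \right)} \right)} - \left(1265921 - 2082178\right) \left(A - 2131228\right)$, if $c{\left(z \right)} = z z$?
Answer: $-1725318338715$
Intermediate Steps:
$G{\left(C,J \right)} = -30$ ($G{\left(C,J \right)} = - 6 \left(-8 + 13\right) = \left(-6\right) 5 = -30$)
$c{\left(z \right)} = z^{2}$
$c{\left(G{\left(39,-30 \right)} \right)} - \left(1265921 - 2082178\right) \left(A - 2131228\right) = \left(-30\right)^{2} - \left(1265921 - 2082178\right) \left(17533 - 2131228\right) = 900 - \left(-816257\right) \left(-2113695\right) = 900 - 1725318339615 = -1725318338715$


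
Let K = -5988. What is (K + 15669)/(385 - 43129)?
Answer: -3227/14248 ≈ -0.22649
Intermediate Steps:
(K + 15669)/(385 - 43129) = (-5988 + 15669)/(385 - 43129) = 9681/(-42744) = 9681*(-1/42744) = -3227/14248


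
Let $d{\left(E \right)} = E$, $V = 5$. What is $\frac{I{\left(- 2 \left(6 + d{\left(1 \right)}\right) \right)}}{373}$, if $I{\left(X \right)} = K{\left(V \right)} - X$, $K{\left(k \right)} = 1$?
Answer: $\frac{15}{373} \approx 0.040214$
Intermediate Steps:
$I{\left(X \right)} = 1 - X$
$\frac{I{\left(- 2 \left(6 + d{\left(1 \right)}\right) \right)}}{373} = \frac{1 - - 2 \left(6 + 1\right)}{373} = \left(1 - \left(-2\right) 7\right) \frac{1}{373} = \left(1 - -14\right) \frac{1}{373} = \left(1 + 14\right) \frac{1}{373} = 15 \cdot \frac{1}{373} = \frac{15}{373}$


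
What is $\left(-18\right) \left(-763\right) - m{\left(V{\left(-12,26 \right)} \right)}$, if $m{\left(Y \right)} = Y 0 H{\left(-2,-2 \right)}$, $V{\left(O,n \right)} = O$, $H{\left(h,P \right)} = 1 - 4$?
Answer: $13734$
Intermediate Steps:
$H{\left(h,P \right)} = -3$
$m{\left(Y \right)} = 0$ ($m{\left(Y \right)} = Y 0 \left(-3\right) = 0 \left(-3\right) = 0$)
$\left(-18\right) \left(-763\right) - m{\left(V{\left(-12,26 \right)} \right)} = \left(-18\right) \left(-763\right) - 0 = 13734 + 0 = 13734$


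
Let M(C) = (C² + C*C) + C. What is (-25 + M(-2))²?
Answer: 361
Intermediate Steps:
M(C) = C + 2*C² (M(C) = (C² + C²) + C = 2*C² + C = C + 2*C²)
(-25 + M(-2))² = (-25 - 2*(1 + 2*(-2)))² = (-25 - 2*(1 - 4))² = (-25 - 2*(-3))² = (-25 + 6)² = (-19)² = 361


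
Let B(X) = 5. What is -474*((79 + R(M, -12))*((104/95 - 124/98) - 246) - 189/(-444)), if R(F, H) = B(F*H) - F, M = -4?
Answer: 3537040355907/344470 ≈ 1.0268e+7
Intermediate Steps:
R(F, H) = 5 - F
-474*((79 + R(M, -12))*((104/95 - 124/98) - 246) - 189/(-444)) = -474*((79 + (5 - 1*(-4)))*((104/95 - 124/98) - 246) - 189/(-444)) = -474*((79 + (5 + 4))*((104*(1/95) - 124*1/98) - 246) - 189*(-1/444)) = -474*((79 + 9)*((104/95 - 62/49) - 246) + 63/148) = -474*(88*(-794/4655 - 246) + 63/148) = -474*(88*(-1145924/4655) + 63/148) = -474*(-100841312/4655 + 63/148) = -474*(-14924220911/688940) = 3537040355907/344470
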